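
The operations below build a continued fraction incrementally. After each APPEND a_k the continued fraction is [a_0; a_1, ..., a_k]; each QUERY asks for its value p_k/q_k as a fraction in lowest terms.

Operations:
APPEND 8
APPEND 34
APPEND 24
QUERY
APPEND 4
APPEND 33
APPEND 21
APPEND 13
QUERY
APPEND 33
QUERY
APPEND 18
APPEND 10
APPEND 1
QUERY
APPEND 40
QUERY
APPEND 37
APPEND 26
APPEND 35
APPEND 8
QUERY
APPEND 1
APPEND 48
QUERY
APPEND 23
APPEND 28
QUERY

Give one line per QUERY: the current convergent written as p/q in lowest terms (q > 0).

APPEND 8: p_0 = 8·1 + 0 = 8, q_0 = 8·0 + 1 = 1 → 8/1
APPEND 34: p_1 = 34·8 + 1 = 273, q_1 = 34·1 + 0 = 34 → 273/34
APPEND 24: p_2 = 24·273 + 8 = 6560, q_2 = 24·34 + 1 = 817 → 6560/817
APPEND 4: p_3 = 4·6560 + 273 = 26513, q_3 = 4·817 + 34 = 3302 → 26513/3302
APPEND 33: p_4 = 33·26513 + 6560 = 881489, q_4 = 33·3302 + 817 = 109783 → 881489/109783
APPEND 21: p_5 = 21·881489 + 26513 = 18537782, q_5 = 21·109783 + 3302 = 2308745 → 18537782/2308745
APPEND 13: p_6 = 13·18537782 + 881489 = 241872655, q_6 = 13·2308745 + 109783 = 30123468 → 241872655/30123468
APPEND 33: p_7 = 33·241872655 + 18537782 = 8000335397, q_7 = 33·30123468 + 2308745 = 996383189 → 8000335397/996383189
APPEND 18: p_8 = 18·8000335397 + 241872655 = 144247909801, q_8 = 18·996383189 + 30123468 = 17965020870 → 144247909801/17965020870
APPEND 10: p_9 = 10·144247909801 + 8000335397 = 1450479433407, q_9 = 10·17965020870 + 996383189 = 180646591889 → 1450479433407/180646591889
APPEND 1: p_10 = 1·1450479433407 + 144247909801 = 1594727343208, q_10 = 1·180646591889 + 17965020870 = 198611612759 → 1594727343208/198611612759
APPEND 40: p_11 = 40·1594727343208 + 1450479433407 = 65239573161727, q_11 = 40·198611612759 + 180646591889 = 8125111102249 → 65239573161727/8125111102249
APPEND 37: p_12 = 37·65239573161727 + 1594727343208 = 2415458934327107, q_12 = 37·8125111102249 + 198611612759 = 300827722395972 → 2415458934327107/300827722395972
APPEND 26: p_13 = 26·2415458934327107 + 65239573161727 = 62867171865666509, q_13 = 26·300827722395972 + 8125111102249 = 7829645893397521 → 62867171865666509/7829645893397521
APPEND 35: p_14 = 35·62867171865666509 + 2415458934327107 = 2202766474232654922, q_14 = 35·7829645893397521 + 300827722395972 = 274338433991309207 → 2202766474232654922/274338433991309207
APPEND 8: p_15 = 8·2202766474232654922 + 62867171865666509 = 17684998965726905885, q_15 = 8·274338433991309207 + 7829645893397521 = 2202537117823871177 → 17684998965726905885/2202537117823871177
APPEND 1: p_16 = 1·17684998965726905885 + 2202766474232654922 = 19887765439959560807, q_16 = 1·2202537117823871177 + 274338433991309207 = 2476875551815180384 → 19887765439959560807/2476875551815180384
APPEND 48: p_17 = 48·19887765439959560807 + 17684998965726905885 = 972297740083785824621, q_17 = 48·2476875551815180384 + 2202537117823871177 = 121092563604952529609 → 972297740083785824621/121092563604952529609
APPEND 23: p_18 = 23·972297740083785824621 + 19887765439959560807 = 22382735787367033527090, q_18 = 23·121092563604952529609 + 2476875551815180384 = 2787605838465723361391 → 22382735787367033527090/2787605838465723361391
APPEND 28: p_19 = 28·22382735787367033527090 + 972297740083785824621 = 627688899786360724583141, q_19 = 28·2787605838465723361391 + 121092563604952529609 = 78174056040645206648557 → 627688899786360724583141/78174056040645206648557

6560/817
241872655/30123468
8000335397/996383189
1594727343208/198611612759
65239573161727/8125111102249
17684998965726905885/2202537117823871177
972297740083785824621/121092563604952529609
627688899786360724583141/78174056040645206648557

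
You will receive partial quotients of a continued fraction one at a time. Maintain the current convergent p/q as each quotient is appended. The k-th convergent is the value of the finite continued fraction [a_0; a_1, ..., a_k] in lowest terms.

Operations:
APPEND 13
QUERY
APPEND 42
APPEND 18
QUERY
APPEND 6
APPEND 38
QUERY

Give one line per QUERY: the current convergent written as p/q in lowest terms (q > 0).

APPEND 13: p_0 = 13·1 + 0 = 13, q_0 = 13·0 + 1 = 1 → 13/1
APPEND 42: p_1 = 42·13 + 1 = 547, q_1 = 42·1 + 0 = 42 → 547/42
APPEND 18: p_2 = 18·547 + 13 = 9859, q_2 = 18·42 + 1 = 757 → 9859/757
APPEND 6: p_3 = 6·9859 + 547 = 59701, q_3 = 6·757 + 42 = 4584 → 59701/4584
APPEND 38: p_4 = 38·59701 + 9859 = 2278497, q_4 = 38·4584 + 757 = 174949 → 2278497/174949

13/1
9859/757
2278497/174949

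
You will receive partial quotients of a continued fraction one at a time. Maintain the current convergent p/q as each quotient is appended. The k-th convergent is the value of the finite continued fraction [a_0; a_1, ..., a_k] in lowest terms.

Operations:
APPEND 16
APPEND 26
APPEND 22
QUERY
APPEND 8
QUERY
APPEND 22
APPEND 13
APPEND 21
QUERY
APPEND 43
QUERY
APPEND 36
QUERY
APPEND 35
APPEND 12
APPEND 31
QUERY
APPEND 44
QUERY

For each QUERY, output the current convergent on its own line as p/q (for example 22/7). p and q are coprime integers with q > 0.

APPEND 16: p_0 = 16·1 + 0 = 16, q_0 = 16·0 + 1 = 1 → 16/1
APPEND 26: p_1 = 26·16 + 1 = 417, q_1 = 26·1 + 0 = 26 → 417/26
APPEND 22: p_2 = 22·417 + 16 = 9190, q_2 = 22·26 + 1 = 573 → 9190/573
APPEND 8: p_3 = 8·9190 + 417 = 73937, q_3 = 8·573 + 26 = 4610 → 73937/4610
APPEND 22: p_4 = 22·73937 + 9190 = 1635804, q_4 = 22·4610 + 573 = 101993 → 1635804/101993
APPEND 13: p_5 = 13·1635804 + 73937 = 21339389, q_5 = 13·101993 + 4610 = 1330519 → 21339389/1330519
APPEND 21: p_6 = 21·21339389 + 1635804 = 449762973, q_6 = 21·1330519 + 101993 = 28042892 → 449762973/28042892
APPEND 43: p_7 = 43·449762973 + 21339389 = 19361147228, q_7 = 43·28042892 + 1330519 = 1207174875 → 19361147228/1207174875
APPEND 36: p_8 = 36·19361147228 + 449762973 = 697451063181, q_8 = 36·1207174875 + 28042892 = 43486338392 → 697451063181/43486338392
APPEND 35: p_9 = 35·697451063181 + 19361147228 = 24430148358563, q_9 = 35·43486338392 + 1207174875 = 1523229018595 → 24430148358563/1523229018595
APPEND 12: p_10 = 12·24430148358563 + 697451063181 = 293859231365937, q_10 = 12·1523229018595 + 43486338392 = 18322234561532 → 293859231365937/18322234561532
APPEND 31: p_11 = 31·293859231365937 + 24430148358563 = 9134066320702610, q_11 = 31·18322234561532 + 1523229018595 = 569512500426087 → 9134066320702610/569512500426087
APPEND 44: p_12 = 44·9134066320702610 + 293859231365937 = 402192777342280777, q_12 = 44·569512500426087 + 18322234561532 = 25076872253309360 → 402192777342280777/25076872253309360

9190/573
73937/4610
449762973/28042892
19361147228/1207174875
697451063181/43486338392
9134066320702610/569512500426087
402192777342280777/25076872253309360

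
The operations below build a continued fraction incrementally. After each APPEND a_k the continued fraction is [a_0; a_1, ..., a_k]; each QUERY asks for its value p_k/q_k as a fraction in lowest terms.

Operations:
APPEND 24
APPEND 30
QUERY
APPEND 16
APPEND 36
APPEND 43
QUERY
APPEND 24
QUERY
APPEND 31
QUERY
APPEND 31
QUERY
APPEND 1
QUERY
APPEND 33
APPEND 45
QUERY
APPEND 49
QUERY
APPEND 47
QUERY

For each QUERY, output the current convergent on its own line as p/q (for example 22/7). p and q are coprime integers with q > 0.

721/30
17937443/746359
430915513/17929962
13376318346/556575181
415096784239/17271760573
428473102585/17828335754
655390385732065/27270136156229
32128683610040729/1336842278495676
1510703520057646328/62858857225453001

APPEND 24: p_0 = 24·1 + 0 = 24, q_0 = 24·0 + 1 = 1 → 24/1
APPEND 30: p_1 = 30·24 + 1 = 721, q_1 = 30·1 + 0 = 30 → 721/30
APPEND 16: p_2 = 16·721 + 24 = 11560, q_2 = 16·30 + 1 = 481 → 11560/481
APPEND 36: p_3 = 36·11560 + 721 = 416881, q_3 = 36·481 + 30 = 17346 → 416881/17346
APPEND 43: p_4 = 43·416881 + 11560 = 17937443, q_4 = 43·17346 + 481 = 746359 → 17937443/746359
APPEND 24: p_5 = 24·17937443 + 416881 = 430915513, q_5 = 24·746359 + 17346 = 17929962 → 430915513/17929962
APPEND 31: p_6 = 31·430915513 + 17937443 = 13376318346, q_6 = 31·17929962 + 746359 = 556575181 → 13376318346/556575181
APPEND 31: p_7 = 31·13376318346 + 430915513 = 415096784239, q_7 = 31·556575181 + 17929962 = 17271760573 → 415096784239/17271760573
APPEND 1: p_8 = 1·415096784239 + 13376318346 = 428473102585, q_8 = 1·17271760573 + 556575181 = 17828335754 → 428473102585/17828335754
APPEND 33: p_9 = 33·428473102585 + 415096784239 = 14554709169544, q_9 = 33·17828335754 + 17271760573 = 605606840455 → 14554709169544/605606840455
APPEND 45: p_10 = 45·14554709169544 + 428473102585 = 655390385732065, q_10 = 45·605606840455 + 17828335754 = 27270136156229 → 655390385732065/27270136156229
APPEND 49: p_11 = 49·655390385732065 + 14554709169544 = 32128683610040729, q_11 = 49·27270136156229 + 605606840455 = 1336842278495676 → 32128683610040729/1336842278495676
APPEND 47: p_12 = 47·32128683610040729 + 655390385732065 = 1510703520057646328, q_12 = 47·1336842278495676 + 27270136156229 = 62858857225453001 → 1510703520057646328/62858857225453001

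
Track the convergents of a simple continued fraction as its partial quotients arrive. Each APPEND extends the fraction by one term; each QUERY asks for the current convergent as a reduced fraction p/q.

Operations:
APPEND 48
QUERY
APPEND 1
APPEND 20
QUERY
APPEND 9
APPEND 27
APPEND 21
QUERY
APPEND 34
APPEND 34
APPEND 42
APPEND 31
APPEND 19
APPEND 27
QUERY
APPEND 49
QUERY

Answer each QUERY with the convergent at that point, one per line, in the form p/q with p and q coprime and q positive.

48/1
1028/21
5304556/108361
4126049373245011/84286571040861
202328939126363387/4133157642726928

APPEND 48: p_0 = 48·1 + 0 = 48, q_0 = 48·0 + 1 = 1 → 48/1
APPEND 1: p_1 = 1·48 + 1 = 49, q_1 = 1·1 + 0 = 1 → 49/1
APPEND 20: p_2 = 20·49 + 48 = 1028, q_2 = 20·1 + 1 = 21 → 1028/21
APPEND 9: p_3 = 9·1028 + 49 = 9301, q_3 = 9·21 + 1 = 190 → 9301/190
APPEND 27: p_4 = 27·9301 + 1028 = 252155, q_4 = 27·190 + 21 = 5151 → 252155/5151
APPEND 21: p_5 = 21·252155 + 9301 = 5304556, q_5 = 21·5151 + 190 = 108361 → 5304556/108361
APPEND 34: p_6 = 34·5304556 + 252155 = 180607059, q_6 = 34·108361 + 5151 = 3689425 → 180607059/3689425
APPEND 34: p_7 = 34·180607059 + 5304556 = 6145944562, q_7 = 34·3689425 + 108361 = 125548811 → 6145944562/125548811
APPEND 42: p_8 = 42·6145944562 + 180607059 = 258310278663, q_8 = 42·125548811 + 3689425 = 5276739487 → 258310278663/5276739487
APPEND 31: p_9 = 31·258310278663 + 6145944562 = 8013764583115, q_9 = 31·5276739487 + 125548811 = 163704472908 → 8013764583115/163704472908
APPEND 19: p_10 = 19·8013764583115 + 258310278663 = 152519837357848, q_10 = 19·163704472908 + 5276739487 = 3115661724739 → 152519837357848/3115661724739
APPEND 27: p_11 = 27·152519837357848 + 8013764583115 = 4126049373245011, q_11 = 27·3115661724739 + 163704472908 = 84286571040861 → 4126049373245011/84286571040861
APPEND 49: p_12 = 49·4126049373245011 + 152519837357848 = 202328939126363387, q_12 = 49·84286571040861 + 3115661724739 = 4133157642726928 → 202328939126363387/4133157642726928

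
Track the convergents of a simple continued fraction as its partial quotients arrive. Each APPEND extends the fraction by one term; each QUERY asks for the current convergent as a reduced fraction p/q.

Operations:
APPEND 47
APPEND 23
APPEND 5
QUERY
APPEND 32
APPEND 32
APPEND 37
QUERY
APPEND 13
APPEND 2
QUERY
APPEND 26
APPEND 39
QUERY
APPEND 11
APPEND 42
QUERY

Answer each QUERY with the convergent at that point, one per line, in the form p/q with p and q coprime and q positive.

5457/116
208413519/4430267
5638421111/119856481
5828882575709/123905139388
2705043818565911/57501386764390

APPEND 47: p_0 = 47·1 + 0 = 47, q_0 = 47·0 + 1 = 1 → 47/1
APPEND 23: p_1 = 23·47 + 1 = 1082, q_1 = 23·1 + 0 = 23 → 1082/23
APPEND 5: p_2 = 5·1082 + 47 = 5457, q_2 = 5·23 + 1 = 116 → 5457/116
APPEND 32: p_3 = 32·5457 + 1082 = 175706, q_3 = 32·116 + 23 = 3735 → 175706/3735
APPEND 32: p_4 = 32·175706 + 5457 = 5628049, q_4 = 32·3735 + 116 = 119636 → 5628049/119636
APPEND 37: p_5 = 37·5628049 + 175706 = 208413519, q_5 = 37·119636 + 3735 = 4430267 → 208413519/4430267
APPEND 13: p_6 = 13·208413519 + 5628049 = 2715003796, q_6 = 13·4430267 + 119636 = 57713107 → 2715003796/57713107
APPEND 2: p_7 = 2·2715003796 + 208413519 = 5638421111, q_7 = 2·57713107 + 4430267 = 119856481 → 5638421111/119856481
APPEND 26: p_8 = 26·5638421111 + 2715003796 = 149313952682, q_8 = 26·119856481 + 57713107 = 3173981613 → 149313952682/3173981613
APPEND 39: p_9 = 39·149313952682 + 5638421111 = 5828882575709, q_9 = 39·3173981613 + 119856481 = 123905139388 → 5828882575709/123905139388
APPEND 11: p_10 = 11·5828882575709 + 149313952682 = 64267022285481, q_10 = 11·123905139388 + 3173981613 = 1366130514881 → 64267022285481/1366130514881
APPEND 42: p_11 = 42·64267022285481 + 5828882575709 = 2705043818565911, q_11 = 42·1366130514881 + 123905139388 = 57501386764390 → 2705043818565911/57501386764390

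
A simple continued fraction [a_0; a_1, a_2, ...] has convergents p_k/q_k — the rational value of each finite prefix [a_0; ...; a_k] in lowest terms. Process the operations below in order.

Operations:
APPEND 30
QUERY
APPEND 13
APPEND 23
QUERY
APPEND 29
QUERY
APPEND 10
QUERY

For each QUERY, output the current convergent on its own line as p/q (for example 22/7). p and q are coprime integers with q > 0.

30/1
9023/300
262058/8713
2629603/87430

APPEND 30: p_0 = 30·1 + 0 = 30, q_0 = 30·0 + 1 = 1 → 30/1
APPEND 13: p_1 = 13·30 + 1 = 391, q_1 = 13·1 + 0 = 13 → 391/13
APPEND 23: p_2 = 23·391 + 30 = 9023, q_2 = 23·13 + 1 = 300 → 9023/300
APPEND 29: p_3 = 29·9023 + 391 = 262058, q_3 = 29·300 + 13 = 8713 → 262058/8713
APPEND 10: p_4 = 10·262058 + 9023 = 2629603, q_4 = 10·8713 + 300 = 87430 → 2629603/87430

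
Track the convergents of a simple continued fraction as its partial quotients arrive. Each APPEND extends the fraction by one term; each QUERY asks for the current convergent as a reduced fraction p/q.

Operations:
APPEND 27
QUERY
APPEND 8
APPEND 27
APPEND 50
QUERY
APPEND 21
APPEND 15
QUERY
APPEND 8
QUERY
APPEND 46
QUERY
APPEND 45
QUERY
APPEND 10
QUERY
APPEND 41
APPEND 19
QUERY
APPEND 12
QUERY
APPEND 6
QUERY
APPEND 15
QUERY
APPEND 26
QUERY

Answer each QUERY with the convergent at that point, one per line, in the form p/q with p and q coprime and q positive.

APPEND 27: p_0 = 27·1 + 0 = 27, q_0 = 27·0 + 1 = 1 → 27/1
APPEND 8: p_1 = 8·27 + 1 = 217, q_1 = 8·1 + 0 = 8 → 217/8
APPEND 27: p_2 = 27·217 + 27 = 5886, q_2 = 27·8 + 1 = 217 → 5886/217
APPEND 50: p_3 = 50·5886 + 217 = 294517, q_3 = 50·217 + 8 = 10858 → 294517/10858
APPEND 21: p_4 = 21·294517 + 5886 = 6190743, q_4 = 21·10858 + 217 = 228235 → 6190743/228235
APPEND 15: p_5 = 15·6190743 + 294517 = 93155662, q_5 = 15·228235 + 10858 = 3434383 → 93155662/3434383
APPEND 8: p_6 = 8·93155662 + 6190743 = 751436039, q_6 = 8·3434383 + 228235 = 27703299 → 751436039/27703299
APPEND 46: p_7 = 46·751436039 + 93155662 = 34659213456, q_7 = 46·27703299 + 3434383 = 1277786137 → 34659213456/1277786137
APPEND 45: p_8 = 45·34659213456 + 751436039 = 1560416041559, q_8 = 45·1277786137 + 27703299 = 57528079464 → 1560416041559/57528079464
APPEND 10: p_9 = 10·1560416041559 + 34659213456 = 15638819629046, q_9 = 10·57528079464 + 1277786137 = 576558580777 → 15638819629046/576558580777
APPEND 41: p_10 = 41·15638819629046 + 1560416041559 = 642752020832445, q_10 = 41·576558580777 + 57528079464 = 23696429891321 → 642752020832445/23696429891321
APPEND 19: p_11 = 19·642752020832445 + 15638819629046 = 12227927215445501, q_11 = 19·23696429891321 + 576558580777 = 450808726515876 → 12227927215445501/450808726515876
APPEND 12: p_12 = 12·12227927215445501 + 642752020832445 = 147377878606178457, q_12 = 12·450808726515876 + 23696429891321 = 5433401148081833 → 147377878606178457/5433401148081833
APPEND 6: p_13 = 6·147377878606178457 + 12227927215445501 = 896495198852516243, q_13 = 6·5433401148081833 + 450808726515876 = 33051215615006874 → 896495198852516243/33051215615006874
APPEND 15: p_14 = 15·896495198852516243 + 147377878606178457 = 13594805861393922102, q_14 = 15·33051215615006874 + 5433401148081833 = 501201635373184943 → 13594805861393922102/501201635373184943
APPEND 26: p_15 = 26·13594805861393922102 + 896495198852516243 = 354361447595094490895, q_15 = 26·501201635373184943 + 33051215615006874 = 13064293735317815392 → 354361447595094490895/13064293735317815392

27/1
294517/10858
93155662/3434383
751436039/27703299
34659213456/1277786137
1560416041559/57528079464
15638819629046/576558580777
12227927215445501/450808726515876
147377878606178457/5433401148081833
896495198852516243/33051215615006874
13594805861393922102/501201635373184943
354361447595094490895/13064293735317815392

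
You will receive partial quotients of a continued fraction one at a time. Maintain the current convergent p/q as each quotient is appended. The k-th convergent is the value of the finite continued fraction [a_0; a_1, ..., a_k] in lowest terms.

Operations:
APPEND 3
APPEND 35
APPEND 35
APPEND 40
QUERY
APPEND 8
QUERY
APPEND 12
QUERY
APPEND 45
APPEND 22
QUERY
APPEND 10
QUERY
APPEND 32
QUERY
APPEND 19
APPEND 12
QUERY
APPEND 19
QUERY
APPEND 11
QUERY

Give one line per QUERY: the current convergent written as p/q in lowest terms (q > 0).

APPEND 3: p_0 = 3·1 + 0 = 3, q_0 = 3·0 + 1 = 1 → 3/1
APPEND 35: p_1 = 35·3 + 1 = 106, q_1 = 35·1 + 0 = 35 → 106/35
APPEND 35: p_2 = 35·106 + 3 = 3713, q_2 = 35·35 + 1 = 1226 → 3713/1226
APPEND 40: p_3 = 40·3713 + 106 = 148626, q_3 = 40·1226 + 35 = 49075 → 148626/49075
APPEND 8: p_4 = 8·148626 + 3713 = 1192721, q_4 = 8·49075 + 1226 = 393826 → 1192721/393826
APPEND 12: p_5 = 12·1192721 + 148626 = 14461278, q_5 = 12·393826 + 49075 = 4774987 → 14461278/4774987
APPEND 45: p_6 = 45·14461278 + 1192721 = 651950231, q_6 = 45·4774987 + 393826 = 215268241 → 651950231/215268241
APPEND 22: p_7 = 22·651950231 + 14461278 = 14357366360, q_7 = 22·215268241 + 4774987 = 4740676289 → 14357366360/4740676289
APPEND 10: p_8 = 10·14357366360 + 651950231 = 144225613831, q_8 = 10·4740676289 + 215268241 = 47622031131 → 144225613831/47622031131
APPEND 32: p_9 = 32·144225613831 + 14357366360 = 4629577008952, q_9 = 32·47622031131 + 4740676289 = 1528645672481 → 4629577008952/1528645672481
APPEND 19: p_10 = 19·4629577008952 + 144225613831 = 88106188783919, q_10 = 19·1528645672481 + 47622031131 = 29091889808270 → 88106188783919/29091889808270
APPEND 12: p_11 = 12·88106188783919 + 4629577008952 = 1061903842415980, q_11 = 12·29091889808270 + 1528645672481 = 350631323371721 → 1061903842415980/350631323371721
APPEND 19: p_12 = 19·1061903842415980 + 88106188783919 = 20264279194687539, q_12 = 19·350631323371721 + 29091889808270 = 6691087033870969 → 20264279194687539/6691087033870969
APPEND 11: p_13 = 11·20264279194687539 + 1061903842415980 = 223968974983978909, q_13 = 11·6691087033870969 + 350631323371721 = 73952588695952380 → 223968974983978909/73952588695952380

148626/49075
1192721/393826
14461278/4774987
14357366360/4740676289
144225613831/47622031131
4629577008952/1528645672481
1061903842415980/350631323371721
20264279194687539/6691087033870969
223968974983978909/73952588695952380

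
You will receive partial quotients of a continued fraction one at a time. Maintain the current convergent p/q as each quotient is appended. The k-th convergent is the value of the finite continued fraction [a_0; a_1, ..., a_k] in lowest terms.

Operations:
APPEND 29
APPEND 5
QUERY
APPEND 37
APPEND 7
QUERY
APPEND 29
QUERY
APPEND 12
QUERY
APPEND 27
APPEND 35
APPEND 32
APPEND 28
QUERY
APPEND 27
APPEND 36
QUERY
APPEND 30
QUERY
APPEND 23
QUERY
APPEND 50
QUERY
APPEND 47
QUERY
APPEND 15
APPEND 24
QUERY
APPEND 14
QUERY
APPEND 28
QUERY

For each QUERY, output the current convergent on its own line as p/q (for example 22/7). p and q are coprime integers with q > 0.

APPEND 29: p_0 = 29·1 + 0 = 29, q_0 = 29·0 + 1 = 1 → 29/1
APPEND 5: p_1 = 5·29 + 1 = 146, q_1 = 5·1 + 0 = 5 → 146/5
APPEND 37: p_2 = 37·146 + 29 = 5431, q_2 = 37·5 + 1 = 186 → 5431/186
APPEND 7: p_3 = 7·5431 + 146 = 38163, q_3 = 7·186 + 5 = 1307 → 38163/1307
APPEND 29: p_4 = 29·38163 + 5431 = 1112158, q_4 = 29·1307 + 186 = 38089 → 1112158/38089
APPEND 12: p_5 = 12·1112158 + 38163 = 13384059, q_5 = 12·38089 + 1307 = 458375 → 13384059/458375
APPEND 27: p_6 = 27·13384059 + 1112158 = 362481751, q_6 = 27·458375 + 38089 = 12414214 → 362481751/12414214
APPEND 35: p_7 = 35·362481751 + 13384059 = 12700245344, q_7 = 35·12414214 + 458375 = 434955865 → 12700245344/434955865
APPEND 32: p_8 = 32·12700245344 + 362481751 = 406770332759, q_8 = 32·434955865 + 12414214 = 13931001894 → 406770332759/13931001894
APPEND 28: p_9 = 28·406770332759 + 12700245344 = 11402269562596, q_9 = 28·13931001894 + 434955865 = 390503008897 → 11402269562596/390503008897
APPEND 27: p_10 = 27·11402269562596 + 406770332759 = 308268048522851, q_10 = 27·390503008897 + 13931001894 = 10557512242113 → 308268048522851/10557512242113
APPEND 36: p_11 = 36·308268048522851 + 11402269562596 = 11109052016385232, q_11 = 36·10557512242113 + 390503008897 = 380460943724965 → 11109052016385232/380460943724965
APPEND 30: p_12 = 30·11109052016385232 + 308268048522851 = 333579828540079811, q_12 = 30·380460943724965 + 10557512242113 = 11424385823991063 → 333579828540079811/11424385823991063
APPEND 23: p_13 = 23·333579828540079811 + 11109052016385232 = 7683445108438220885, q_13 = 23·11424385823991063 + 380460943724965 = 263141334895519414 → 7683445108438220885/263141334895519414
APPEND 50: p_14 = 50·7683445108438220885 + 333579828540079811 = 384505835250451124061, q_14 = 50·263141334895519414 + 11424385823991063 = 13168491130599961763 → 384505835250451124061/13168491130599961763
APPEND 47: p_15 = 47·384505835250451124061 + 7683445108438220885 = 18079457701879641051752, q_15 = 47·13168491130599961763 + 263141334895519414 = 619182224473093722275 → 18079457701879641051752/619182224473093722275
APPEND 15: p_16 = 15·18079457701879641051752 + 384505835250451124061 = 271576371363445066900341, q_16 = 15·619182224473093722275 + 13168491130599961763 = 9300901858227005795888 → 271576371363445066900341/9300901858227005795888
APPEND 24: p_17 = 24·271576371363445066900341 + 18079457701879641051752 = 6535912370424561246659936, q_17 = 24·9300901858227005795888 + 619182224473093722275 = 223840826821921232823587 → 6535912370424561246659936/223840826821921232823587
APPEND 14: p_18 = 14·6535912370424561246659936 + 271576371363445066900341 = 91774349557307302520139445, q_18 = 14·223840826821921232823587 + 9300901858227005795888 = 3143072477365124265326106 → 91774349557307302520139445/3143072477365124265326106
APPEND 28: p_19 = 28·91774349557307302520139445 + 6535912370424561246659936 = 2576217699975029031810564396, q_19 = 28·3143072477365124265326106 + 223840826821921232823587 = 88229870193045400661954555 → 2576217699975029031810564396/88229870193045400661954555

146/5
38163/1307
1112158/38089
13384059/458375
11402269562596/390503008897
11109052016385232/380460943724965
333579828540079811/11424385823991063
7683445108438220885/263141334895519414
384505835250451124061/13168491130599961763
18079457701879641051752/619182224473093722275
6535912370424561246659936/223840826821921232823587
91774349557307302520139445/3143072477365124265326106
2576217699975029031810564396/88229870193045400661954555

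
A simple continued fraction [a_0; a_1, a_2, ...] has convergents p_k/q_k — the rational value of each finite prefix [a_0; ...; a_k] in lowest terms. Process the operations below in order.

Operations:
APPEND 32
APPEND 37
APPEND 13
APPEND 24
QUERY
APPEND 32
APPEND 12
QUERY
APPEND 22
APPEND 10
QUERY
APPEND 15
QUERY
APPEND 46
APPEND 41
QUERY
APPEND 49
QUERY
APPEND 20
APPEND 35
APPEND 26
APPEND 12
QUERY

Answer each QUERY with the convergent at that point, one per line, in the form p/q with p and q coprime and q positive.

371673/11605
143279349/4473709
31783825859/992408109
479921442536/14984915075
906914898925651/28317223478994
44460938217539414/1388234248972265
9775924597993702517859/305240372479399051243

APPEND 32: p_0 = 32·1 + 0 = 32, q_0 = 32·0 + 1 = 1 → 32/1
APPEND 37: p_1 = 37·32 + 1 = 1185, q_1 = 37·1 + 0 = 37 → 1185/37
APPEND 13: p_2 = 13·1185 + 32 = 15437, q_2 = 13·37 + 1 = 482 → 15437/482
APPEND 24: p_3 = 24·15437 + 1185 = 371673, q_3 = 24·482 + 37 = 11605 → 371673/11605
APPEND 32: p_4 = 32·371673 + 15437 = 11908973, q_4 = 32·11605 + 482 = 371842 → 11908973/371842
APPEND 12: p_5 = 12·11908973 + 371673 = 143279349, q_5 = 12·371842 + 11605 = 4473709 → 143279349/4473709
APPEND 22: p_6 = 22·143279349 + 11908973 = 3164054651, q_6 = 22·4473709 + 371842 = 98793440 → 3164054651/98793440
APPEND 10: p_7 = 10·3164054651 + 143279349 = 31783825859, q_7 = 10·98793440 + 4473709 = 992408109 → 31783825859/992408109
APPEND 15: p_8 = 15·31783825859 + 3164054651 = 479921442536, q_8 = 15·992408109 + 98793440 = 14984915075 → 479921442536/14984915075
APPEND 46: p_9 = 46·479921442536 + 31783825859 = 22108170182515, q_9 = 46·14984915075 + 992408109 = 690298501559 → 22108170182515/690298501559
APPEND 41: p_10 = 41·22108170182515 + 479921442536 = 906914898925651, q_10 = 41·690298501559 + 14984915075 = 28317223478994 → 906914898925651/28317223478994
APPEND 49: p_11 = 49·906914898925651 + 22108170182515 = 44460938217539414, q_11 = 49·28317223478994 + 690298501559 = 1388234248972265 → 44460938217539414/1388234248972265
APPEND 20: p_12 = 20·44460938217539414 + 906914898925651 = 890125679249713931, q_12 = 20·1388234248972265 + 28317223478994 = 27793002202924294 → 890125679249713931/27793002202924294
APPEND 35: p_13 = 35·890125679249713931 + 44460938217539414 = 31198859711957526999, q_13 = 35·27793002202924294 + 1388234248972265 = 974143311351322555 → 31198859711957526999/974143311351322555
APPEND 26: p_14 = 26·31198859711957526999 + 890125679249713931 = 812060478190145415905, q_14 = 26·974143311351322555 + 27793002202924294 = 25355519097337310724 → 812060478190145415905/25355519097337310724
APPEND 12: p_15 = 12·812060478190145415905 + 31198859711957526999 = 9775924597993702517859, q_15 = 12·25355519097337310724 + 974143311351322555 = 305240372479399051243 → 9775924597993702517859/305240372479399051243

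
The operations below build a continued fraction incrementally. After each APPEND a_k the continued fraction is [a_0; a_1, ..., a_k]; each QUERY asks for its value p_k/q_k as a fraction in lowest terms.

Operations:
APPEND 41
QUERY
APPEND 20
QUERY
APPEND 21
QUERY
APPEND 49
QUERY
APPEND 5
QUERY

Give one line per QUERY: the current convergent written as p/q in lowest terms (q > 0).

41/1
821/20
17282/421
847639/20649
4255477/103666

APPEND 41: p_0 = 41·1 + 0 = 41, q_0 = 41·0 + 1 = 1 → 41/1
APPEND 20: p_1 = 20·41 + 1 = 821, q_1 = 20·1 + 0 = 20 → 821/20
APPEND 21: p_2 = 21·821 + 41 = 17282, q_2 = 21·20 + 1 = 421 → 17282/421
APPEND 49: p_3 = 49·17282 + 821 = 847639, q_3 = 49·421 + 20 = 20649 → 847639/20649
APPEND 5: p_4 = 5·847639 + 17282 = 4255477, q_4 = 5·20649 + 421 = 103666 → 4255477/103666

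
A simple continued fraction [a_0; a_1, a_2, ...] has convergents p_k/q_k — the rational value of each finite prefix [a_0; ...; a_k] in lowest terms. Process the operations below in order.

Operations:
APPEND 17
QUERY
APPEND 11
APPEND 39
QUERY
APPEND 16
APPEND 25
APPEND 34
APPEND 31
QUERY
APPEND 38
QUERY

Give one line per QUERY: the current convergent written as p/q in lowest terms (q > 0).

17/1
7349/430
3117640627/182417396
118570817664/6937739909

APPEND 17: p_0 = 17·1 + 0 = 17, q_0 = 17·0 + 1 = 1 → 17/1
APPEND 11: p_1 = 11·17 + 1 = 188, q_1 = 11·1 + 0 = 11 → 188/11
APPEND 39: p_2 = 39·188 + 17 = 7349, q_2 = 39·11 + 1 = 430 → 7349/430
APPEND 16: p_3 = 16·7349 + 188 = 117772, q_3 = 16·430 + 11 = 6891 → 117772/6891
APPEND 25: p_4 = 25·117772 + 7349 = 2951649, q_4 = 25·6891 + 430 = 172705 → 2951649/172705
APPEND 34: p_5 = 34·2951649 + 117772 = 100473838, q_5 = 34·172705 + 6891 = 5878861 → 100473838/5878861
APPEND 31: p_6 = 31·100473838 + 2951649 = 3117640627, q_6 = 31·5878861 + 172705 = 182417396 → 3117640627/182417396
APPEND 38: p_7 = 38·3117640627 + 100473838 = 118570817664, q_7 = 38·182417396 + 5878861 = 6937739909 → 118570817664/6937739909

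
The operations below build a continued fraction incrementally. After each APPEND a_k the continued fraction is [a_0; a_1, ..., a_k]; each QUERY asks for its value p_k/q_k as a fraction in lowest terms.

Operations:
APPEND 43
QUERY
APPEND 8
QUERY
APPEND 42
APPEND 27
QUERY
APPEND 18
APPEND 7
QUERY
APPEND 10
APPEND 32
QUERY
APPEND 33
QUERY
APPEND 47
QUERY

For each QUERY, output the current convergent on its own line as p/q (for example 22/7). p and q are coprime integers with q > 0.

43/1
345/8
392736/9107
49979203/1158948
16270005155/377278724
537417045926/12461951635
25274871163677/586089005569

APPEND 43: p_0 = 43·1 + 0 = 43, q_0 = 43·0 + 1 = 1 → 43/1
APPEND 8: p_1 = 8·43 + 1 = 345, q_1 = 8·1 + 0 = 8 → 345/8
APPEND 42: p_2 = 42·345 + 43 = 14533, q_2 = 42·8 + 1 = 337 → 14533/337
APPEND 27: p_3 = 27·14533 + 345 = 392736, q_3 = 27·337 + 8 = 9107 → 392736/9107
APPEND 18: p_4 = 18·392736 + 14533 = 7083781, q_4 = 18·9107 + 337 = 164263 → 7083781/164263
APPEND 7: p_5 = 7·7083781 + 392736 = 49979203, q_5 = 7·164263 + 9107 = 1158948 → 49979203/1158948
APPEND 10: p_6 = 10·49979203 + 7083781 = 506875811, q_6 = 10·1158948 + 164263 = 11753743 → 506875811/11753743
APPEND 32: p_7 = 32·506875811 + 49979203 = 16270005155, q_7 = 32·11753743 + 1158948 = 377278724 → 16270005155/377278724
APPEND 33: p_8 = 33·16270005155 + 506875811 = 537417045926, q_8 = 33·377278724 + 11753743 = 12461951635 → 537417045926/12461951635
APPEND 47: p_9 = 47·537417045926 + 16270005155 = 25274871163677, q_9 = 47·12461951635 + 377278724 = 586089005569 → 25274871163677/586089005569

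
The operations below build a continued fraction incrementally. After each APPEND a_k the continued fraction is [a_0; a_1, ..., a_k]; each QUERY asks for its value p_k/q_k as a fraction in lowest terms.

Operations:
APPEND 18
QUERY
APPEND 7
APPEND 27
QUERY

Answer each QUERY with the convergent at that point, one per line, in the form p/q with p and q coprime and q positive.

APPEND 18: p_0 = 18·1 + 0 = 18, q_0 = 18·0 + 1 = 1 → 18/1
APPEND 7: p_1 = 7·18 + 1 = 127, q_1 = 7·1 + 0 = 7 → 127/7
APPEND 27: p_2 = 27·127 + 18 = 3447, q_2 = 27·7 + 1 = 190 → 3447/190

18/1
3447/190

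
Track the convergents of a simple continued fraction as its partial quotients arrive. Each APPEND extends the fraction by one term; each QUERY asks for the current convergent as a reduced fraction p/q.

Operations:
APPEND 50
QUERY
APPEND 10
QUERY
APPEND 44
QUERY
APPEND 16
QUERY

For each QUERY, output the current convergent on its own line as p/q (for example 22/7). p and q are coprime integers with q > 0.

APPEND 50: p_0 = 50·1 + 0 = 50, q_0 = 50·0 + 1 = 1 → 50/1
APPEND 10: p_1 = 10·50 + 1 = 501, q_1 = 10·1 + 0 = 10 → 501/10
APPEND 44: p_2 = 44·501 + 50 = 22094, q_2 = 44·10 + 1 = 441 → 22094/441
APPEND 16: p_3 = 16·22094 + 501 = 354005, q_3 = 16·441 + 10 = 7066 → 354005/7066

50/1
501/10
22094/441
354005/7066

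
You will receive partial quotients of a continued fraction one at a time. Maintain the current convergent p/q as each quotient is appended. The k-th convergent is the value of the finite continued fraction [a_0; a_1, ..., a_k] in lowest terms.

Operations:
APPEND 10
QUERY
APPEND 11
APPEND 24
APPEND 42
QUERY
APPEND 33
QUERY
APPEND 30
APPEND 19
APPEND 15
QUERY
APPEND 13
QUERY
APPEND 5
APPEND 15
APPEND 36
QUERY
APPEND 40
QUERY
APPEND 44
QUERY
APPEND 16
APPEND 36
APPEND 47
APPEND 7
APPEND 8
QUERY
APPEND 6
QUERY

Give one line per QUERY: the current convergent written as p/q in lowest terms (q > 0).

APPEND 10: p_0 = 10·1 + 0 = 10, q_0 = 10·0 + 1 = 1 → 10/1
APPEND 11: p_1 = 11·10 + 1 = 111, q_1 = 11·1 + 0 = 11 → 111/11
APPEND 24: p_2 = 24·111 + 10 = 2674, q_2 = 24·11 + 1 = 265 → 2674/265
APPEND 42: p_3 = 42·2674 + 111 = 112419, q_3 = 42·265 + 11 = 11141 → 112419/11141
APPEND 33: p_4 = 33·112419 + 2674 = 3712501, q_4 = 33·11141 + 265 = 367918 → 3712501/367918
APPEND 30: p_5 = 30·3712501 + 112419 = 111487449, q_5 = 30·367918 + 11141 = 11048681 → 111487449/11048681
APPEND 19: p_6 = 19·111487449 + 3712501 = 2121974032, q_6 = 19·11048681 + 367918 = 210292857 → 2121974032/210292857
APPEND 15: p_7 = 15·2121974032 + 111487449 = 31941097929, q_7 = 15·210292857 + 11048681 = 3165441536 → 31941097929/3165441536
APPEND 13: p_8 = 13·31941097929 + 2121974032 = 417356247109, q_8 = 13·3165441536 + 210292857 = 41361032825 → 417356247109/41361032825
APPEND 5: p_9 = 5·417356247109 + 31941097929 = 2118722333474, q_9 = 5·41361032825 + 3165441536 = 209970605661 → 2118722333474/209970605661
APPEND 15: p_10 = 15·2118722333474 + 417356247109 = 32198191249219, q_10 = 15·209970605661 + 41361032825 = 3190920117740 → 32198191249219/3190920117740
APPEND 36: p_11 = 36·32198191249219 + 2118722333474 = 1161253607305358, q_11 = 36·3190920117740 + 209970605661 = 115083094844301 → 1161253607305358/115083094844301
APPEND 40: p_12 = 40·1161253607305358 + 32198191249219 = 46482342483463539, q_12 = 40·115083094844301 + 3190920117740 = 4606514713889780 → 46482342483463539/4606514713889780
APPEND 44: p_13 = 44·46482342483463539 + 1161253607305358 = 2046384322879701074, q_13 = 44·4606514713889780 + 115083094844301 = 202801730505994621 → 2046384322879701074/202801730505994621
APPEND 16: p_14 = 16·2046384322879701074 + 46482342483463539 = 32788631508558680723, q_14 = 16·202801730505994621 + 4606514713889780 = 3249434202809803716 → 32788631508558680723/3249434202809803716
APPEND 36: p_15 = 36·32788631508558680723 + 2046384322879701074 = 1182437118630992207102, q_15 = 36·3249434202809803716 + 202801730505994621 = 117182433031658928397 → 1182437118630992207102/117182433031658928397
APPEND 47: p_16 = 47·1182437118630992207102 + 32788631508558680723 = 55607333207165192414517, q_16 = 47·117182433031658928397 + 3249434202809803716 = 5510823786690779438375 → 55607333207165192414517/5510823786690779438375
APPEND 7: p_17 = 7·55607333207165192414517 + 1182437118630992207102 = 390433769568787339108721, q_17 = 7·5510823786690779438375 + 117182433031658928397 = 38692948939867114997022 → 390433769568787339108721/38692948939867114997022
APPEND 8: p_18 = 8·390433769568787339108721 + 55607333207165192414517 = 3179077489757463905284285, q_18 = 8·38692948939867114997022 + 5510823786690779438375 = 315054415305627699414551 → 3179077489757463905284285/315054415305627699414551
APPEND 6: p_19 = 6·3179077489757463905284285 + 390433769568787339108721 = 19464898708113570770814431, q_19 = 6·315054415305627699414551 + 38692948939867114997022 = 1929019440773633311484328 → 19464898708113570770814431/1929019440773633311484328

10/1
112419/11141
3712501/367918
31941097929/3165441536
417356247109/41361032825
1161253607305358/115083094844301
46482342483463539/4606514713889780
2046384322879701074/202801730505994621
3179077489757463905284285/315054415305627699414551
19464898708113570770814431/1929019440773633311484328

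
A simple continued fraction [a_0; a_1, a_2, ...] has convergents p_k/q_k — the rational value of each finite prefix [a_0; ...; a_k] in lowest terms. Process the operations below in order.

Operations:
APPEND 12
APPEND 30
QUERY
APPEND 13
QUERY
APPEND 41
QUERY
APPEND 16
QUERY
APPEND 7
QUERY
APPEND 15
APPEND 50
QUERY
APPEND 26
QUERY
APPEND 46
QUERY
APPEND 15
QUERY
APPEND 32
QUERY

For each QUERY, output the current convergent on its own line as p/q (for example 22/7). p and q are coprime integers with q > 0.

361/30
4705/391
193266/16061
3096961/257367
21871993/1817630
16580714793/1377908480
431429761474/35853142297
19862349742597/1650622454142
298366675900429/24795189954427
9567595978556325/795096700995806

APPEND 12: p_0 = 12·1 + 0 = 12, q_0 = 12·0 + 1 = 1 → 12/1
APPEND 30: p_1 = 30·12 + 1 = 361, q_1 = 30·1 + 0 = 30 → 361/30
APPEND 13: p_2 = 13·361 + 12 = 4705, q_2 = 13·30 + 1 = 391 → 4705/391
APPEND 41: p_3 = 41·4705 + 361 = 193266, q_3 = 41·391 + 30 = 16061 → 193266/16061
APPEND 16: p_4 = 16·193266 + 4705 = 3096961, q_4 = 16·16061 + 391 = 257367 → 3096961/257367
APPEND 7: p_5 = 7·3096961 + 193266 = 21871993, q_5 = 7·257367 + 16061 = 1817630 → 21871993/1817630
APPEND 15: p_6 = 15·21871993 + 3096961 = 331176856, q_6 = 15·1817630 + 257367 = 27521817 → 331176856/27521817
APPEND 50: p_7 = 50·331176856 + 21871993 = 16580714793, q_7 = 50·27521817 + 1817630 = 1377908480 → 16580714793/1377908480
APPEND 26: p_8 = 26·16580714793 + 331176856 = 431429761474, q_8 = 26·1377908480 + 27521817 = 35853142297 → 431429761474/35853142297
APPEND 46: p_9 = 46·431429761474 + 16580714793 = 19862349742597, q_9 = 46·35853142297 + 1377908480 = 1650622454142 → 19862349742597/1650622454142
APPEND 15: p_10 = 15·19862349742597 + 431429761474 = 298366675900429, q_10 = 15·1650622454142 + 35853142297 = 24795189954427 → 298366675900429/24795189954427
APPEND 32: p_11 = 32·298366675900429 + 19862349742597 = 9567595978556325, q_11 = 32·24795189954427 + 1650622454142 = 795096700995806 → 9567595978556325/795096700995806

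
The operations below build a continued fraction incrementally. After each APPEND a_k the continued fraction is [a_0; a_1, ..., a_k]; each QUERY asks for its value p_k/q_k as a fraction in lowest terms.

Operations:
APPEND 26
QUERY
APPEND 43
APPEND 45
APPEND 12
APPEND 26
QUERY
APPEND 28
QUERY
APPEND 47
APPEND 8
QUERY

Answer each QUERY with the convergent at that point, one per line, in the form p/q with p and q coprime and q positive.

APPEND 26: p_0 = 26·1 + 0 = 26, q_0 = 26·0 + 1 = 1 → 26/1
APPEND 43: p_1 = 43·26 + 1 = 1119, q_1 = 43·1 + 0 = 43 → 1119/43
APPEND 45: p_2 = 45·1119 + 26 = 50381, q_2 = 45·43 + 1 = 1936 → 50381/1936
APPEND 12: p_3 = 12·50381 + 1119 = 605691, q_3 = 12·1936 + 43 = 23275 → 605691/23275
APPEND 26: p_4 = 26·605691 + 50381 = 15798347, q_4 = 26·23275 + 1936 = 607086 → 15798347/607086
APPEND 28: p_5 = 28·15798347 + 605691 = 442959407, q_5 = 28·607086 + 23275 = 17021683 → 442959407/17021683
APPEND 47: p_6 = 47·442959407 + 15798347 = 20834890476, q_6 = 47·17021683 + 607086 = 800626187 → 20834890476/800626187
APPEND 8: p_7 = 8·20834890476 + 442959407 = 167122083215, q_7 = 8·800626187 + 17021683 = 6422031179 → 167122083215/6422031179

26/1
15798347/607086
442959407/17021683
167122083215/6422031179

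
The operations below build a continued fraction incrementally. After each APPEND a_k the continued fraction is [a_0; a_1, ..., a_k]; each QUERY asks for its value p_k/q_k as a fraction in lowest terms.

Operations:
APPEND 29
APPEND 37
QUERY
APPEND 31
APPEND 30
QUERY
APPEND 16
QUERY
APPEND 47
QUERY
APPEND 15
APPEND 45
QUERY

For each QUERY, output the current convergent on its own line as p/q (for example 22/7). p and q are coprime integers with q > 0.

APPEND 29: p_0 = 29·1 + 0 = 29, q_0 = 29·0 + 1 = 1 → 29/1
APPEND 37: p_1 = 37·29 + 1 = 1074, q_1 = 37·1 + 0 = 37 → 1074/37
APPEND 31: p_2 = 31·1074 + 29 = 33323, q_2 = 31·37 + 1 = 1148 → 33323/1148
APPEND 30: p_3 = 30·33323 + 1074 = 1000764, q_3 = 30·1148 + 37 = 34477 → 1000764/34477
APPEND 16: p_4 = 16·1000764 + 33323 = 16045547, q_4 = 16·34477 + 1148 = 552780 → 16045547/552780
APPEND 47: p_5 = 47·16045547 + 1000764 = 755141473, q_5 = 47·552780 + 34477 = 26015137 → 755141473/26015137
APPEND 15: p_6 = 15·755141473 + 16045547 = 11343167642, q_6 = 15·26015137 + 552780 = 390779835 → 11343167642/390779835
APPEND 45: p_7 = 45·11343167642 + 755141473 = 511197685363, q_7 = 45·390779835 + 26015137 = 17611107712 → 511197685363/17611107712

1074/37
1000764/34477
16045547/552780
755141473/26015137
511197685363/17611107712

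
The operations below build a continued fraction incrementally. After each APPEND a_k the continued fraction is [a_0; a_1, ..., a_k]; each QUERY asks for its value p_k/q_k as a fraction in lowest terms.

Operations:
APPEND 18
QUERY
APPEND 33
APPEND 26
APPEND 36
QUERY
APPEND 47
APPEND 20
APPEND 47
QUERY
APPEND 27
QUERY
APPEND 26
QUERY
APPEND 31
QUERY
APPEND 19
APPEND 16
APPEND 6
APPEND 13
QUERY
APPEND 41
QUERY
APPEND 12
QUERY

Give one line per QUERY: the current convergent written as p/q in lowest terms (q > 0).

APPEND 18: p_0 = 18·1 + 0 = 18, q_0 = 18·0 + 1 = 1 → 18/1
APPEND 33: p_1 = 33·18 + 1 = 595, q_1 = 33·1 + 0 = 33 → 595/33
APPEND 26: p_2 = 26·595 + 18 = 15488, q_2 = 26·33 + 1 = 859 → 15488/859
APPEND 36: p_3 = 36·15488 + 595 = 558163, q_3 = 36·859 + 33 = 30957 → 558163/30957
APPEND 47: p_4 = 47·558163 + 15488 = 26249149, q_4 = 47·30957 + 859 = 1455838 → 26249149/1455838
APPEND 20: p_5 = 20·26249149 + 558163 = 525541143, q_5 = 20·1455838 + 30957 = 29147717 → 525541143/29147717
APPEND 47: p_6 = 47·525541143 + 26249149 = 24726682870, q_6 = 47·29147717 + 1455838 = 1371398537 → 24726682870/1371398537
APPEND 27: p_7 = 27·24726682870 + 525541143 = 668145978633, q_7 = 27·1371398537 + 29147717 = 37056908216 → 668145978633/37056908216
APPEND 26: p_8 = 26·668145978633 + 24726682870 = 17396522127328, q_8 = 26·37056908216 + 1371398537 = 964851012153 → 17396522127328/964851012153
APPEND 31: p_9 = 31·17396522127328 + 668145978633 = 539960331925801, q_9 = 31·964851012153 + 37056908216 = 29947438284959 → 539960331925801/29947438284959
APPEND 19: p_10 = 19·539960331925801 + 17396522127328 = 10276642828717547, q_10 = 19·29947438284959 + 964851012153 = 569966178426374 → 10276642828717547/569966178426374
APPEND 16: p_11 = 16·10276642828717547 + 539960331925801 = 164966245591406553, q_11 = 16·569966178426374 + 29947438284959 = 9149406293106943 → 164966245591406553/9149406293106943
APPEND 6: p_12 = 6·164966245591406553 + 10276642828717547 = 1000074116377156865, q_12 = 6·9149406293106943 + 569966178426374 = 55466403937068032 → 1000074116377156865/55466403937068032
APPEND 13: p_13 = 13·1000074116377156865 + 164966245591406553 = 13165929758494445798, q_13 = 13·55466403937068032 + 9149406293106943 = 730212657474991359 → 13165929758494445798/730212657474991359
APPEND 41: p_14 = 41·13165929758494445798 + 1000074116377156865 = 540803194214649434583, q_14 = 41·730212657474991359 + 55466403937068032 = 29994185360411713751 → 540803194214649434583/29994185360411713751
APPEND 12: p_15 = 12·540803194214649434583 + 13165929758494445798 = 6502804260334287660794, q_15 = 12·29994185360411713751 + 730212657474991359 = 360660436982415556371 → 6502804260334287660794/360660436982415556371

18/1
558163/30957
24726682870/1371398537
668145978633/37056908216
17396522127328/964851012153
539960331925801/29947438284959
13165929758494445798/730212657474991359
540803194214649434583/29994185360411713751
6502804260334287660794/360660436982415556371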